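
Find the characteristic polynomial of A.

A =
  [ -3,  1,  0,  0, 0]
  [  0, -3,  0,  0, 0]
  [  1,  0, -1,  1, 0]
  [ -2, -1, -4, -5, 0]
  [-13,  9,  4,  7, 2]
x^5 + 10*x^4 + 30*x^3 - 135*x - 162

Expanding det(x·I − A) (e.g. by cofactor expansion or by noting that A is similar to its Jordan form J, which has the same characteristic polynomial as A) gives
  χ_A(x) = x^5 + 10*x^4 + 30*x^3 - 135*x - 162
which factors as (x - 2)*(x + 3)^4. The eigenvalues (with algebraic multiplicities) are λ = -3 with multiplicity 4, λ = 2 with multiplicity 1.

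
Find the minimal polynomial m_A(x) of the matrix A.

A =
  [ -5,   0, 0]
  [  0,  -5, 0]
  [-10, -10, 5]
x^2 - 25

The characteristic polynomial is χ_A(x) = (x - 5)*(x + 5)^2, so the eigenvalues are known. The minimal polynomial is
  m_A(x) = Π_λ (x − λ)^{k_λ}
where k_λ is the size of the *largest* Jordan block for λ (equivalently, the smallest k with (A − λI)^k v = 0 for every generalised eigenvector v of λ).

  λ = -5: largest Jordan block has size 1, contributing (x + 5)
  λ = 5: largest Jordan block has size 1, contributing (x − 5)

So m_A(x) = (x - 5)*(x + 5) = x^2 - 25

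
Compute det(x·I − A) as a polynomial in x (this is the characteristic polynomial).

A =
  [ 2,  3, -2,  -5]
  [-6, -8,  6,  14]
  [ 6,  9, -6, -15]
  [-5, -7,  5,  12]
x^4

Expanding det(x·I − A) (e.g. by cofactor expansion or by noting that A is similar to its Jordan form J, which has the same characteristic polynomial as A) gives
  χ_A(x) = x^4
which factors as x^4. The eigenvalues (with algebraic multiplicities) are λ = 0 with multiplicity 4.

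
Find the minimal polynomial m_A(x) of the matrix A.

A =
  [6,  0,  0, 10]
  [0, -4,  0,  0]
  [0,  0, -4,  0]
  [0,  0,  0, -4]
x^2 - 2*x - 24

The characteristic polynomial is χ_A(x) = (x - 6)*(x + 4)^3, so the eigenvalues are known. The minimal polynomial is
  m_A(x) = Π_λ (x − λ)^{k_λ}
where k_λ is the size of the *largest* Jordan block for λ (equivalently, the smallest k with (A − λI)^k v = 0 for every generalised eigenvector v of λ).

  λ = -4: largest Jordan block has size 1, contributing (x + 4)
  λ = 6: largest Jordan block has size 1, contributing (x − 6)

So m_A(x) = (x - 6)*(x + 4) = x^2 - 2*x - 24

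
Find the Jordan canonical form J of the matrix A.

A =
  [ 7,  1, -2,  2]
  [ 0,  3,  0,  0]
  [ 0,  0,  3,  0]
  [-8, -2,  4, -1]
J_2(3) ⊕ J_1(3) ⊕ J_1(3)

The characteristic polynomial is
  det(x·I − A) = x^4 - 12*x^3 + 54*x^2 - 108*x + 81 = (x - 3)^4

Eigenvalues and multiplicities (the geometric multiplicity of λ is n − rank(A − λI), which equals the number of Jordan blocks for λ):
  λ = 3: algebraic multiplicity = 4, geometric multiplicity = 3

Determining the block sizes for each eigenvalue:
  λ = 3: 3 blocks summing to 4 forces exactly one block of size 2 and the rest size 1 → block sizes [2, 1, 1]

Assembling the blocks gives a Jordan form
J =
  [3, 1, 0, 0]
  [0, 3, 0, 0]
  [0, 0, 3, 0]
  [0, 0, 0, 3]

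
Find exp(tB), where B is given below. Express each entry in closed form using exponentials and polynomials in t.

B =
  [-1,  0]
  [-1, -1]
e^{tB} =
  [exp(-t), 0]
  [-t*exp(-t), exp(-t)]

Strategy: write B = P · J · P⁻¹ where J is a Jordan canonical form, so e^{tB} = P · e^{tJ} · P⁻¹, and e^{tJ} can be computed block-by-block.

B has Jordan form
J =
  [-1,  1]
  [ 0, -1]
(up to reordering of blocks).

Per-block formulas:
  For a 2×2 Jordan block J_2(-1): exp(t · J_2(-1)) = e^(-1t)·(I + t·N), where N is the 2×2 nilpotent shift.

After assembling e^{tJ} and conjugating by P, we get:

e^{tB} =
  [exp(-t), 0]
  [-t*exp(-t), exp(-t)]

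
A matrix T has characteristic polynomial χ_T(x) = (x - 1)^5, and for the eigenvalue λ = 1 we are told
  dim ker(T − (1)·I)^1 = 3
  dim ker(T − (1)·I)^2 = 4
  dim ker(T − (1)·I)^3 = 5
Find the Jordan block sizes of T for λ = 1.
Block sizes for λ = 1: [3, 1, 1]

From the dimensions of kernels of powers, the number of Jordan blocks of size at least j is d_j − d_{j−1} where d_j = dim ker(N^j) (with d_0 = 0). Computing the differences gives [3, 1, 1].
The number of blocks of size exactly k is (#blocks of size ≥ k) − (#blocks of size ≥ k + 1), so the partition is: 2 block(s) of size 1, 1 block(s) of size 3.
In nonincreasing order the block sizes are [3, 1, 1].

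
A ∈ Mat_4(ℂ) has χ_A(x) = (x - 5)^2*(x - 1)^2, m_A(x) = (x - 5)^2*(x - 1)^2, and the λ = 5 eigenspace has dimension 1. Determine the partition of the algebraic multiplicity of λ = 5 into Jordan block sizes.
Block sizes for λ = 5: [2]

Step 1 — from the characteristic polynomial, algebraic multiplicity of λ = 5 is 2. From dim ker(A − (5)·I) = 1, there are exactly 1 Jordan blocks for λ = 5.
Step 2 — from the minimal polynomial, the factor (x − 5)^2 tells us the largest block for λ = 5 has size 2.
Step 3 — with total size 2, 1 blocks, and largest block 2, the block sizes (in nonincreasing order) are [2].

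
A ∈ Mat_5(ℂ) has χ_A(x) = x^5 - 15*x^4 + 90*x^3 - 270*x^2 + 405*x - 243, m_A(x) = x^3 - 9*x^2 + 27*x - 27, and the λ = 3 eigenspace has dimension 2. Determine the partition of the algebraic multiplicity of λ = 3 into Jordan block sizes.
Block sizes for λ = 3: [3, 2]

Step 1 — from the characteristic polynomial, algebraic multiplicity of λ = 3 is 5. From dim ker(A − (3)·I) = 2, there are exactly 2 Jordan blocks for λ = 3.
Step 2 — from the minimal polynomial, the factor (x − 3)^3 tells us the largest block for λ = 3 has size 3.
Step 3 — with total size 5, 2 blocks, and largest block 3, the block sizes (in nonincreasing order) are [3, 2].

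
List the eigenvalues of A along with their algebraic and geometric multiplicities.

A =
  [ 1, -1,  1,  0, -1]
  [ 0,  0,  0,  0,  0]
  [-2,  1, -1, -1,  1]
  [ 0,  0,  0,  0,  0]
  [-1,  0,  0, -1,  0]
λ = 0: alg = 5, geom = 3

Step 1 — factor the characteristic polynomial to read off the algebraic multiplicities:
  χ_A(x) = x^5

Step 2 — compute geometric multiplicities via the rank-nullity identity g(λ) = n − rank(A − λI):
  rank(A − (0)·I) = 2, so dim ker(A − (0)·I) = n − 2 = 3

Summary:
  λ = 0: algebraic multiplicity = 5, geometric multiplicity = 3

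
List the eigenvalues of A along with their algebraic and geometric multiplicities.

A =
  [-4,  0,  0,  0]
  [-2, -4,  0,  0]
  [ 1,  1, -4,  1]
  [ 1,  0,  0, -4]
λ = -4: alg = 4, geom = 2

Step 1 — factor the characteristic polynomial to read off the algebraic multiplicities:
  χ_A(x) = (x + 4)^4

Step 2 — compute geometric multiplicities via the rank-nullity identity g(λ) = n − rank(A − λI):
  rank(A − (-4)·I) = 2, so dim ker(A − (-4)·I) = n − 2 = 2

Summary:
  λ = -4: algebraic multiplicity = 4, geometric multiplicity = 2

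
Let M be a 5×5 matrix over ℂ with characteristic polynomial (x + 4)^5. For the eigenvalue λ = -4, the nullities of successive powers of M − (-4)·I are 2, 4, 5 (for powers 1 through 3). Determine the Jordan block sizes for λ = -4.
Block sizes for λ = -4: [3, 2]

From the dimensions of kernels of powers, the number of Jordan blocks of size at least j is d_j − d_{j−1} where d_j = dim ker(N^j) (with d_0 = 0). Computing the differences gives [2, 2, 1].
The number of blocks of size exactly k is (#blocks of size ≥ k) − (#blocks of size ≥ k + 1), so the partition is: 1 block(s) of size 2, 1 block(s) of size 3.
In nonincreasing order the block sizes are [3, 2].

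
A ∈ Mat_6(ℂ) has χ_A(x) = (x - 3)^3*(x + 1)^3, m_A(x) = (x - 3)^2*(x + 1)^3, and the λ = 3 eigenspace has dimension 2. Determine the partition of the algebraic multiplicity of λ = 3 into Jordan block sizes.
Block sizes for λ = 3: [2, 1]

Step 1 — from the characteristic polynomial, algebraic multiplicity of λ = 3 is 3. From dim ker(A − (3)·I) = 2, there are exactly 2 Jordan blocks for λ = 3.
Step 2 — from the minimal polynomial, the factor (x − 3)^2 tells us the largest block for λ = 3 has size 2.
Step 3 — with total size 3, 2 blocks, and largest block 2, the block sizes (in nonincreasing order) are [2, 1].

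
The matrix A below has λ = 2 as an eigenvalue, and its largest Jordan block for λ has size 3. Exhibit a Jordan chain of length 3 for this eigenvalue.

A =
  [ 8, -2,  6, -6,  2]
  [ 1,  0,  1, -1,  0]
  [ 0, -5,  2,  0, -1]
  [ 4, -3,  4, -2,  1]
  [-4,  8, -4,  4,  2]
A Jordan chain for λ = 2 of length 3:
v_1 = (2, 0, -1, 1, 0)ᵀ
v_2 = (6, 1, 0, 4, -4)ᵀ
v_3 = (1, 0, 0, 0, 0)ᵀ

Let N = A − (2)·I. We want v_3 with N^3 v_3 = 0 but N^2 v_3 ≠ 0; then v_{j-1} := N · v_j for j = 3, …, 2.

Pick v_3 = (1, 0, 0, 0, 0)ᵀ.
Then v_2 = N · v_3 = (6, 1, 0, 4, -4)ᵀ.
Then v_1 = N · v_2 = (2, 0, -1, 1, 0)ᵀ.

Sanity check: (A − (2)·I) v_1 = (0, 0, 0, 0, 0)ᵀ = 0. ✓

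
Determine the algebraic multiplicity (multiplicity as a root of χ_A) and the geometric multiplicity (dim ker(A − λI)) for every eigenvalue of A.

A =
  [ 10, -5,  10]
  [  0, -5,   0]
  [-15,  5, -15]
λ = -5: alg = 2, geom = 2; λ = 0: alg = 1, geom = 1

Step 1 — factor the characteristic polynomial to read off the algebraic multiplicities:
  χ_A(x) = x*(x + 5)^2

Step 2 — compute geometric multiplicities via the rank-nullity identity g(λ) = n − rank(A − λI):
  rank(A − (-5)·I) = 1, so dim ker(A − (-5)·I) = n − 1 = 2
  rank(A − (0)·I) = 2, so dim ker(A − (0)·I) = n − 2 = 1

Summary:
  λ = -5: algebraic multiplicity = 2, geometric multiplicity = 2
  λ = 0: algebraic multiplicity = 1, geometric multiplicity = 1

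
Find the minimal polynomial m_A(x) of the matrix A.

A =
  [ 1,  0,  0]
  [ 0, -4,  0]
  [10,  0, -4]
x^2 + 3*x - 4

The characteristic polynomial is χ_A(x) = (x - 1)*(x + 4)^2, so the eigenvalues are known. The minimal polynomial is
  m_A(x) = Π_λ (x − λ)^{k_λ}
where k_λ is the size of the *largest* Jordan block for λ (equivalently, the smallest k with (A − λI)^k v = 0 for every generalised eigenvector v of λ).

  λ = -4: largest Jordan block has size 1, contributing (x + 4)
  λ = 1: largest Jordan block has size 1, contributing (x − 1)

So m_A(x) = (x - 1)*(x + 4) = x^2 + 3*x - 4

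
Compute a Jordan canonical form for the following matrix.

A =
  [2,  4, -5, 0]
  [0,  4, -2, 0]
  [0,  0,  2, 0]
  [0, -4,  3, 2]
J_2(2) ⊕ J_1(2) ⊕ J_1(4)

The characteristic polynomial is
  det(x·I − A) = x^4 - 10*x^3 + 36*x^2 - 56*x + 32 = (x - 4)*(x - 2)^3

Eigenvalues and multiplicities (the geometric multiplicity of λ is n − rank(A − λI), which equals the number of Jordan blocks for λ):
  λ = 2: algebraic multiplicity = 3, geometric multiplicity = 2
  λ = 4: algebraic multiplicity = 1, geometric multiplicity = 1

Determining the block sizes for each eigenvalue:
  λ = 2: 2 blocks summing to 3 forces exactly one block of size 2 and the rest size 1 → block sizes [2, 1]
  λ = 4: one block (gm = 1), so the single block has size am = 1 → block sizes [1]

Assembling the blocks gives a Jordan form
J =
  [2, 1, 0, 0]
  [0, 2, 0, 0]
  [0, 0, 2, 0]
  [0, 0, 0, 4]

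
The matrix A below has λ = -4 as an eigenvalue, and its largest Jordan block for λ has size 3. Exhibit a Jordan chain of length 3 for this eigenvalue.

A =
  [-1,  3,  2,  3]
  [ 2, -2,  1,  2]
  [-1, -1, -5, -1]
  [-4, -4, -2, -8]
A Jordan chain for λ = -4 of length 3:
v_1 = (1, 1, 0, -2)ᵀ
v_2 = (3, 2, -1, -4)ᵀ
v_3 = (1, 0, 0, 0)ᵀ

Let N = A − (-4)·I. We want v_3 with N^3 v_3 = 0 but N^2 v_3 ≠ 0; then v_{j-1} := N · v_j for j = 3, …, 2.

Pick v_3 = (1, 0, 0, 0)ᵀ.
Then v_2 = N · v_3 = (3, 2, -1, -4)ᵀ.
Then v_1 = N · v_2 = (1, 1, 0, -2)ᵀ.

Sanity check: (A − (-4)·I) v_1 = (0, 0, 0, 0)ᵀ = 0. ✓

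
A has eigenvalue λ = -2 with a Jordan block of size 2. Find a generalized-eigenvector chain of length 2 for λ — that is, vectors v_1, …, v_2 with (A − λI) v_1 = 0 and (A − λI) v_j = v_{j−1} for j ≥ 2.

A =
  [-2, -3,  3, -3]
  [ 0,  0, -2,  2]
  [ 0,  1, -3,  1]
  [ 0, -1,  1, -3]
A Jordan chain for λ = -2 of length 2:
v_1 = (-3, 2, 1, -1)ᵀ
v_2 = (0, 1, 0, 0)ᵀ

Let N = A − (-2)·I. We want v_2 with N^2 v_2 = 0 but N^1 v_2 ≠ 0; then v_{j-1} := N · v_j for j = 2, …, 2.

Pick v_2 = (0, 1, 0, 0)ᵀ.
Then v_1 = N · v_2 = (-3, 2, 1, -1)ᵀ.

Sanity check: (A − (-2)·I) v_1 = (0, 0, 0, 0)ᵀ = 0. ✓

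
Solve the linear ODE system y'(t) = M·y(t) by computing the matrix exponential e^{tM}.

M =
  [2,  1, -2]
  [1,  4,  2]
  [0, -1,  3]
e^{tM} =
  [t^2*exp(3*t) - t*exp(3*t) + exp(3*t), t^2*exp(3*t) + t*exp(3*t), 2*t^2*exp(3*t) - 2*t*exp(3*t)]
  [t*exp(3*t), t*exp(3*t) + exp(3*t), 2*t*exp(3*t)]
  [-t^2*exp(3*t)/2, -t^2*exp(3*t)/2 - t*exp(3*t), -t^2*exp(3*t) + exp(3*t)]

Strategy: write M = P · J · P⁻¹ where J is a Jordan canonical form, so e^{tM} = P · e^{tJ} · P⁻¹, and e^{tJ} can be computed block-by-block.

M has Jordan form
J =
  [3, 1, 0]
  [0, 3, 1]
  [0, 0, 3]
(up to reordering of blocks).

Per-block formulas:
  For a 3×3 Jordan block J_3(3): exp(t · J_3(3)) = e^(3t)·(I + t·N + (t^2/2)·N^2), where N is the 3×3 nilpotent shift.

After assembling e^{tJ} and conjugating by P, we get:

e^{tM} =
  [t^2*exp(3*t) - t*exp(3*t) + exp(3*t), t^2*exp(3*t) + t*exp(3*t), 2*t^2*exp(3*t) - 2*t*exp(3*t)]
  [t*exp(3*t), t*exp(3*t) + exp(3*t), 2*t*exp(3*t)]
  [-t^2*exp(3*t)/2, -t^2*exp(3*t)/2 - t*exp(3*t), -t^2*exp(3*t) + exp(3*t)]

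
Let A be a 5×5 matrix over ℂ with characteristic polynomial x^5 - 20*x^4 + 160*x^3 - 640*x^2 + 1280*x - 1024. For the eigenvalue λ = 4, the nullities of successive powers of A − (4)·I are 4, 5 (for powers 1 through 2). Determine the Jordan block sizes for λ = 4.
Block sizes for λ = 4: [2, 1, 1, 1]

From the dimensions of kernels of powers, the number of Jordan blocks of size at least j is d_j − d_{j−1} where d_j = dim ker(N^j) (with d_0 = 0). Computing the differences gives [4, 1].
The number of blocks of size exactly k is (#blocks of size ≥ k) − (#blocks of size ≥ k + 1), so the partition is: 3 block(s) of size 1, 1 block(s) of size 2.
In nonincreasing order the block sizes are [2, 1, 1, 1].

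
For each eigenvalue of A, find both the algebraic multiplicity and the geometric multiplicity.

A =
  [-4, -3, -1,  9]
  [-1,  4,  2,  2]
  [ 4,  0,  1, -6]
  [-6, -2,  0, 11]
λ = 3: alg = 4, geom = 2

Step 1 — factor the characteristic polynomial to read off the algebraic multiplicities:
  χ_A(x) = (x - 3)^4

Step 2 — compute geometric multiplicities via the rank-nullity identity g(λ) = n − rank(A − λI):
  rank(A − (3)·I) = 2, so dim ker(A − (3)·I) = n − 2 = 2

Summary:
  λ = 3: algebraic multiplicity = 4, geometric multiplicity = 2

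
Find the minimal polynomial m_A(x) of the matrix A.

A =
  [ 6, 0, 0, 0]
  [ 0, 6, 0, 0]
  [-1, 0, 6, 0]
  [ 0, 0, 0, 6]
x^2 - 12*x + 36

The characteristic polynomial is χ_A(x) = (x - 6)^4, so the eigenvalues are known. The minimal polynomial is
  m_A(x) = Π_λ (x − λ)^{k_λ}
where k_λ is the size of the *largest* Jordan block for λ (equivalently, the smallest k with (A − λI)^k v = 0 for every generalised eigenvector v of λ).

  λ = 6: largest Jordan block has size 2, contributing (x − 6)^2

So m_A(x) = (x - 6)^2 = x^2 - 12*x + 36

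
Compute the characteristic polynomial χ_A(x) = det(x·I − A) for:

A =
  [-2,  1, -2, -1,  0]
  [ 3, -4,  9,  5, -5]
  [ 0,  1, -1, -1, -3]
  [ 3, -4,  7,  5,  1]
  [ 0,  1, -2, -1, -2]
x^5 + 4*x^4 + x^3 - 10*x^2 - 4*x + 8

Expanding det(x·I − A) (e.g. by cofactor expansion or by noting that A is similar to its Jordan form J, which has the same characteristic polynomial as A) gives
  χ_A(x) = x^5 + 4*x^4 + x^3 - 10*x^2 - 4*x + 8
which factors as (x - 1)^2*(x + 2)^3. The eigenvalues (with algebraic multiplicities) are λ = -2 with multiplicity 3, λ = 1 with multiplicity 2.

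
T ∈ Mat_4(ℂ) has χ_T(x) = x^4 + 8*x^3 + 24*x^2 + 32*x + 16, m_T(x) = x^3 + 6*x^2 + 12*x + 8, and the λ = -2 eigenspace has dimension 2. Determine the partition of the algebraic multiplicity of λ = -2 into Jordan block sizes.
Block sizes for λ = -2: [3, 1]

Step 1 — from the characteristic polynomial, algebraic multiplicity of λ = -2 is 4. From dim ker(T − (-2)·I) = 2, there are exactly 2 Jordan blocks for λ = -2.
Step 2 — from the minimal polynomial, the factor (x + 2)^3 tells us the largest block for λ = -2 has size 3.
Step 3 — with total size 4, 2 blocks, and largest block 3, the block sizes (in nonincreasing order) are [3, 1].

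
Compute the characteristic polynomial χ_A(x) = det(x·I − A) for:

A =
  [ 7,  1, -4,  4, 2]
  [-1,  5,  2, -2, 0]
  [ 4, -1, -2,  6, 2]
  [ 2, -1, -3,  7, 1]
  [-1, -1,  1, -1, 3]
x^5 - 20*x^4 + 160*x^3 - 640*x^2 + 1280*x - 1024

Expanding det(x·I − A) (e.g. by cofactor expansion or by noting that A is similar to its Jordan form J, which has the same characteristic polynomial as A) gives
  χ_A(x) = x^5 - 20*x^4 + 160*x^3 - 640*x^2 + 1280*x - 1024
which factors as (x - 4)^5. The eigenvalues (with algebraic multiplicities) are λ = 4 with multiplicity 5.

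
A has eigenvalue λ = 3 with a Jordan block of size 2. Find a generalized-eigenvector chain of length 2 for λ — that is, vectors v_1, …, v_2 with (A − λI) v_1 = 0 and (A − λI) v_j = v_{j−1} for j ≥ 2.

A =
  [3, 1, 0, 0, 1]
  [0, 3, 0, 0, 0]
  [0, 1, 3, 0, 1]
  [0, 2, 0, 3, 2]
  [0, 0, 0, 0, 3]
A Jordan chain for λ = 3 of length 2:
v_1 = (1, 0, 1, 2, 0)ᵀ
v_2 = (0, 1, 0, 0, 0)ᵀ

Let N = A − (3)·I. We want v_2 with N^2 v_2 = 0 but N^1 v_2 ≠ 0; then v_{j-1} := N · v_j for j = 2, …, 2.

Pick v_2 = (0, 1, 0, 0, 0)ᵀ.
Then v_1 = N · v_2 = (1, 0, 1, 2, 0)ᵀ.

Sanity check: (A − (3)·I) v_1 = (0, 0, 0, 0, 0)ᵀ = 0. ✓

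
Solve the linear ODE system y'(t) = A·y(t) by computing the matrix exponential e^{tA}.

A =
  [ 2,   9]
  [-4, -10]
e^{tA} =
  [6*t*exp(-4*t) + exp(-4*t), 9*t*exp(-4*t)]
  [-4*t*exp(-4*t), -6*t*exp(-4*t) + exp(-4*t)]

Strategy: write A = P · J · P⁻¹ where J is a Jordan canonical form, so e^{tA} = P · e^{tJ} · P⁻¹, and e^{tJ} can be computed block-by-block.

A has Jordan form
J =
  [-4,  1]
  [ 0, -4]
(up to reordering of blocks).

Per-block formulas:
  For a 2×2 Jordan block J_2(-4): exp(t · J_2(-4)) = e^(-4t)·(I + t·N), where N is the 2×2 nilpotent shift.

After assembling e^{tJ} and conjugating by P, we get:

e^{tA} =
  [6*t*exp(-4*t) + exp(-4*t), 9*t*exp(-4*t)]
  [-4*t*exp(-4*t), -6*t*exp(-4*t) + exp(-4*t)]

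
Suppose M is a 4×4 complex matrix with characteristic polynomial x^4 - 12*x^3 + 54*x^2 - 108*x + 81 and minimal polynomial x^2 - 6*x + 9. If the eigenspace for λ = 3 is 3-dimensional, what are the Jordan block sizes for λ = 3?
Block sizes for λ = 3: [2, 1, 1]

Step 1 — from the characteristic polynomial, algebraic multiplicity of λ = 3 is 4. From dim ker(M − (3)·I) = 3, there are exactly 3 Jordan blocks for λ = 3.
Step 2 — from the minimal polynomial, the factor (x − 3)^2 tells us the largest block for λ = 3 has size 2.
Step 3 — with total size 4, 3 blocks, and largest block 2, the block sizes (in nonincreasing order) are [2, 1, 1].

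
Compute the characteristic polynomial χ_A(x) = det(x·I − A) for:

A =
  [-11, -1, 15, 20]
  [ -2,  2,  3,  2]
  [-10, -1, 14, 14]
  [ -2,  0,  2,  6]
x^4 - 11*x^3 + 45*x^2 - 81*x + 54

Expanding det(x·I − A) (e.g. by cofactor expansion or by noting that A is similar to its Jordan form J, which has the same characteristic polynomial as A) gives
  χ_A(x) = x^4 - 11*x^3 + 45*x^2 - 81*x + 54
which factors as (x - 3)^3*(x - 2). The eigenvalues (with algebraic multiplicities) are λ = 2 with multiplicity 1, λ = 3 with multiplicity 3.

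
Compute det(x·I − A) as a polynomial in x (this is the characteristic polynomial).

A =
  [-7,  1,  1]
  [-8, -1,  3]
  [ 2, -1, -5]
x^3 + 13*x^2 + 56*x + 80

Expanding det(x·I − A) (e.g. by cofactor expansion or by noting that A is similar to its Jordan form J, which has the same characteristic polynomial as A) gives
  χ_A(x) = x^3 + 13*x^2 + 56*x + 80
which factors as (x + 4)^2*(x + 5). The eigenvalues (with algebraic multiplicities) are λ = -5 with multiplicity 1, λ = -4 with multiplicity 2.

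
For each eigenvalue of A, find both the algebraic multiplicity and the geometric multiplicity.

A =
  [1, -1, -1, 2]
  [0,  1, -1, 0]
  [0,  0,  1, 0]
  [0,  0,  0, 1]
λ = 1: alg = 4, geom = 2

Step 1 — factor the characteristic polynomial to read off the algebraic multiplicities:
  χ_A(x) = (x - 1)^4

Step 2 — compute geometric multiplicities via the rank-nullity identity g(λ) = n − rank(A − λI):
  rank(A − (1)·I) = 2, so dim ker(A − (1)·I) = n − 2 = 2

Summary:
  λ = 1: algebraic multiplicity = 4, geometric multiplicity = 2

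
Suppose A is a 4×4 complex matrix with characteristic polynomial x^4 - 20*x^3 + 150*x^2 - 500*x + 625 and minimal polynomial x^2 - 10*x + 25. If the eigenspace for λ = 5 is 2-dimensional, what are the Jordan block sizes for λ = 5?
Block sizes for λ = 5: [2, 2]

Step 1 — from the characteristic polynomial, algebraic multiplicity of λ = 5 is 4. From dim ker(A − (5)·I) = 2, there are exactly 2 Jordan blocks for λ = 5.
Step 2 — from the minimal polynomial, the factor (x − 5)^2 tells us the largest block for λ = 5 has size 2.
Step 3 — with total size 4, 2 blocks, and largest block 2, the block sizes (in nonincreasing order) are [2, 2].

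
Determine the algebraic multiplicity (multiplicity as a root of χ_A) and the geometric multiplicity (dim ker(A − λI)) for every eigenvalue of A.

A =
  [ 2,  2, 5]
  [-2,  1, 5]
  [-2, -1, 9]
λ = 4: alg = 3, geom = 1

Step 1 — factor the characteristic polynomial to read off the algebraic multiplicities:
  χ_A(x) = (x - 4)^3

Step 2 — compute geometric multiplicities via the rank-nullity identity g(λ) = n − rank(A − λI):
  rank(A − (4)·I) = 2, so dim ker(A − (4)·I) = n − 2 = 1

Summary:
  λ = 4: algebraic multiplicity = 3, geometric multiplicity = 1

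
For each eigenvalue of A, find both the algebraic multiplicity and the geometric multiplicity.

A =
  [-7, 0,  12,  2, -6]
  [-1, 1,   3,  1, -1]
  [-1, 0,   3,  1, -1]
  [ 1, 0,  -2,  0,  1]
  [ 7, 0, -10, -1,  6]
λ = -1: alg = 1, geom = 1; λ = 1: alg = 4, geom = 2

Step 1 — factor the characteristic polynomial to read off the algebraic multiplicities:
  χ_A(x) = (x - 1)^4*(x + 1)

Step 2 — compute geometric multiplicities via the rank-nullity identity g(λ) = n − rank(A − λI):
  rank(A − (-1)·I) = 4, so dim ker(A − (-1)·I) = n − 4 = 1
  rank(A − (1)·I) = 3, so dim ker(A − (1)·I) = n − 3 = 2

Summary:
  λ = -1: algebraic multiplicity = 1, geometric multiplicity = 1
  λ = 1: algebraic multiplicity = 4, geometric multiplicity = 2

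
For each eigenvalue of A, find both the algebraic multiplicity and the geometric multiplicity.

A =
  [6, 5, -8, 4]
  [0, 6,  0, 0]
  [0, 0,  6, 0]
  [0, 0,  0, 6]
λ = 6: alg = 4, geom = 3

Step 1 — factor the characteristic polynomial to read off the algebraic multiplicities:
  χ_A(x) = (x - 6)^4

Step 2 — compute geometric multiplicities via the rank-nullity identity g(λ) = n − rank(A − λI):
  rank(A − (6)·I) = 1, so dim ker(A − (6)·I) = n − 1 = 3

Summary:
  λ = 6: algebraic multiplicity = 4, geometric multiplicity = 3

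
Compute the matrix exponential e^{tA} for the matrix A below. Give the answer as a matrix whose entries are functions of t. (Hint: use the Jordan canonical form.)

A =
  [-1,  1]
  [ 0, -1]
e^{tA} =
  [exp(-t), t*exp(-t)]
  [0, exp(-t)]

Strategy: write A = P · J · P⁻¹ where J is a Jordan canonical form, so e^{tA} = P · e^{tJ} · P⁻¹, and e^{tJ} can be computed block-by-block.

A has Jordan form
J =
  [-1,  1]
  [ 0, -1]
(up to reordering of blocks).

Per-block formulas:
  For a 2×2 Jordan block J_2(-1): exp(t · J_2(-1)) = e^(-1t)·(I + t·N), where N is the 2×2 nilpotent shift.

After assembling e^{tJ} and conjugating by P, we get:

e^{tA} =
  [exp(-t), t*exp(-t)]
  [0, exp(-t)]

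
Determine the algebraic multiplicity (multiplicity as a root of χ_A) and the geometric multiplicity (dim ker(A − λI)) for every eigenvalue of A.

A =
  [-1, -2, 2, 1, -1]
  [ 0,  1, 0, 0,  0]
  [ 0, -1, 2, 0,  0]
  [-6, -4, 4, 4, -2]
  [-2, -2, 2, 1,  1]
λ = 1: alg = 3, geom = 2; λ = 2: alg = 2, geom = 2

Step 1 — factor the characteristic polynomial to read off the algebraic multiplicities:
  χ_A(x) = (x - 2)^2*(x - 1)^3

Step 2 — compute geometric multiplicities via the rank-nullity identity g(λ) = n − rank(A − λI):
  rank(A − (1)·I) = 3, so dim ker(A − (1)·I) = n − 3 = 2
  rank(A − (2)·I) = 3, so dim ker(A − (2)·I) = n − 3 = 2

Summary:
  λ = 1: algebraic multiplicity = 3, geometric multiplicity = 2
  λ = 2: algebraic multiplicity = 2, geometric multiplicity = 2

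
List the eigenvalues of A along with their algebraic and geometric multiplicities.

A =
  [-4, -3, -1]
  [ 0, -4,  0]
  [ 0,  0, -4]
λ = -4: alg = 3, geom = 2

Step 1 — factor the characteristic polynomial to read off the algebraic multiplicities:
  χ_A(x) = (x + 4)^3

Step 2 — compute geometric multiplicities via the rank-nullity identity g(λ) = n − rank(A − λI):
  rank(A − (-4)·I) = 1, so dim ker(A − (-4)·I) = n − 1 = 2

Summary:
  λ = -4: algebraic multiplicity = 3, geometric multiplicity = 2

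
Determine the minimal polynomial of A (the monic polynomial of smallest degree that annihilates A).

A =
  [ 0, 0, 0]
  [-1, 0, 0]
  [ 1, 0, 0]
x^2

The characteristic polynomial is χ_A(x) = x^3, so the eigenvalues are known. The minimal polynomial is
  m_A(x) = Π_λ (x − λ)^{k_λ}
where k_λ is the size of the *largest* Jordan block for λ (equivalently, the smallest k with (A − λI)^k v = 0 for every generalised eigenvector v of λ).

  λ = 0: largest Jordan block has size 2, contributing (x − 0)^2

So m_A(x) = x^2 = x^2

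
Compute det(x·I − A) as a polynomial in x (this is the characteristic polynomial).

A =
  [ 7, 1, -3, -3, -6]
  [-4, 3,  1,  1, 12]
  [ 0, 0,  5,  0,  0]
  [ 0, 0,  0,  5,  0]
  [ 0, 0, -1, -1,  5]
x^5 - 25*x^4 + 250*x^3 - 1250*x^2 + 3125*x - 3125

Expanding det(x·I − A) (e.g. by cofactor expansion or by noting that A is similar to its Jordan form J, which has the same characteristic polynomial as A) gives
  χ_A(x) = x^5 - 25*x^4 + 250*x^3 - 1250*x^2 + 3125*x - 3125
which factors as (x - 5)^5. The eigenvalues (with algebraic multiplicities) are λ = 5 with multiplicity 5.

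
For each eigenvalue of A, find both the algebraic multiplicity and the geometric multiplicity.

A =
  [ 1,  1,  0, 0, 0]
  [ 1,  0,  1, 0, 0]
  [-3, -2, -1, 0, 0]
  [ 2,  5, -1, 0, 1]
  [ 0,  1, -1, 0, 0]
λ = 0: alg = 5, geom = 2

Step 1 — factor the characteristic polynomial to read off the algebraic multiplicities:
  χ_A(x) = x^5

Step 2 — compute geometric multiplicities via the rank-nullity identity g(λ) = n − rank(A − λI):
  rank(A − (0)·I) = 3, so dim ker(A − (0)·I) = n − 3 = 2

Summary:
  λ = 0: algebraic multiplicity = 5, geometric multiplicity = 2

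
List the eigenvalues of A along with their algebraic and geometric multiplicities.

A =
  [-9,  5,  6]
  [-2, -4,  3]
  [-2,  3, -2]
λ = -5: alg = 3, geom = 1

Step 1 — factor the characteristic polynomial to read off the algebraic multiplicities:
  χ_A(x) = (x + 5)^3

Step 2 — compute geometric multiplicities via the rank-nullity identity g(λ) = n − rank(A − λI):
  rank(A − (-5)·I) = 2, so dim ker(A − (-5)·I) = n − 2 = 1

Summary:
  λ = -5: algebraic multiplicity = 3, geometric multiplicity = 1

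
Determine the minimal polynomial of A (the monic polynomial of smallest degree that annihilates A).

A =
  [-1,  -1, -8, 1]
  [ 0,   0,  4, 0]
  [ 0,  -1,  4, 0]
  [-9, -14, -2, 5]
x^3 - 6*x^2 + 12*x - 8

The characteristic polynomial is χ_A(x) = (x - 2)^4, so the eigenvalues are known. The minimal polynomial is
  m_A(x) = Π_λ (x − λ)^{k_λ}
where k_λ is the size of the *largest* Jordan block for λ (equivalently, the smallest k with (A − λI)^k v = 0 for every generalised eigenvector v of λ).

  λ = 2: largest Jordan block has size 3, contributing (x − 2)^3

So m_A(x) = (x - 2)^3 = x^3 - 6*x^2 + 12*x - 8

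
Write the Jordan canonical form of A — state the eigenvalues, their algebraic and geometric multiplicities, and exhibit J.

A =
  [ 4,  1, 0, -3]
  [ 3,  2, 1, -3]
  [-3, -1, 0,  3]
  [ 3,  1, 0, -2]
J_3(1) ⊕ J_1(1)

The characteristic polynomial is
  det(x·I − A) = x^4 - 4*x^3 + 6*x^2 - 4*x + 1 = (x - 1)^4

Eigenvalues and multiplicities (the geometric multiplicity of λ is n − rank(A − λI), which equals the number of Jordan blocks for λ):
  λ = 1: algebraic multiplicity = 4, geometric multiplicity = 2

Determining the block sizes for each eigenvalue:
  λ = 1: with am = 4 and gm = 2, the partition is not yet determined (e.g. several partitions of 4 into 2 parts exist). Let N = A − (1)·I. Computing rank(N^1) = 2, rank(N^2) = 1, rank(N^3) = 0; the number of blocks of size ≥ j is rank(N^{j−1}) − rank(N^j), giving [2, 1, 1]. So we have 1 block(s) of size 3, 1 block(s) of size 1 → block sizes [3, 1]

Assembling the blocks gives a Jordan form
J =
  [1, 1, 0, 0]
  [0, 1, 1, 0]
  [0, 0, 1, 0]
  [0, 0, 0, 1]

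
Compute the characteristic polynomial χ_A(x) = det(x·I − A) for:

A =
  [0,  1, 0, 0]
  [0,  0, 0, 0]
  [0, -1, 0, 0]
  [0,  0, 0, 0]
x^4

Expanding det(x·I − A) (e.g. by cofactor expansion or by noting that A is similar to its Jordan form J, which has the same characteristic polynomial as A) gives
  χ_A(x) = x^4
which factors as x^4. The eigenvalues (with algebraic multiplicities) are λ = 0 with multiplicity 4.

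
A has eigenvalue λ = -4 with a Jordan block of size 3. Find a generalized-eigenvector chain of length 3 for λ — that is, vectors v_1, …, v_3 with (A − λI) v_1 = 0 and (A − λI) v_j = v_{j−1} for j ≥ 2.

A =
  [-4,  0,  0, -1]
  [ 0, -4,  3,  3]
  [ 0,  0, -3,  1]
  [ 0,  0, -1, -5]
A Jordan chain for λ = -4 of length 3:
v_1 = (1, 0, 0, 0)ᵀ
v_2 = (0, 3, 1, -1)ᵀ
v_3 = (0, 0, 1, 0)ᵀ

Let N = A − (-4)·I. We want v_3 with N^3 v_3 = 0 but N^2 v_3 ≠ 0; then v_{j-1} := N · v_j for j = 3, …, 2.

Pick v_3 = (0, 0, 1, 0)ᵀ.
Then v_2 = N · v_3 = (0, 3, 1, -1)ᵀ.
Then v_1 = N · v_2 = (1, 0, 0, 0)ᵀ.

Sanity check: (A − (-4)·I) v_1 = (0, 0, 0, 0)ᵀ = 0. ✓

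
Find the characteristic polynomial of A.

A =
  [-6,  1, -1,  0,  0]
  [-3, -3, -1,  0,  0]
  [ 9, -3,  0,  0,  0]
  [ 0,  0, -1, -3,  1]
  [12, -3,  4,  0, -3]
x^5 + 15*x^4 + 90*x^3 + 270*x^2 + 405*x + 243

Expanding det(x·I − A) (e.g. by cofactor expansion or by noting that A is similar to its Jordan form J, which has the same characteristic polynomial as A) gives
  χ_A(x) = x^5 + 15*x^4 + 90*x^3 + 270*x^2 + 405*x + 243
which factors as (x + 3)^5. The eigenvalues (with algebraic multiplicities) are λ = -3 with multiplicity 5.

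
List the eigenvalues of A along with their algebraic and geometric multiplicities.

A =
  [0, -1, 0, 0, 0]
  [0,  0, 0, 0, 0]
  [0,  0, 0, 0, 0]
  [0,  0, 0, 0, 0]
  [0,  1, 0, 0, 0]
λ = 0: alg = 5, geom = 4

Step 1 — factor the characteristic polynomial to read off the algebraic multiplicities:
  χ_A(x) = x^5

Step 2 — compute geometric multiplicities via the rank-nullity identity g(λ) = n − rank(A − λI):
  rank(A − (0)·I) = 1, so dim ker(A − (0)·I) = n − 1 = 4

Summary:
  λ = 0: algebraic multiplicity = 5, geometric multiplicity = 4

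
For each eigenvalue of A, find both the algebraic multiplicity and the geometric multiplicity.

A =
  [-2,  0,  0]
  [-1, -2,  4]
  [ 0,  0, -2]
λ = -2: alg = 3, geom = 2

Step 1 — factor the characteristic polynomial to read off the algebraic multiplicities:
  χ_A(x) = (x + 2)^3

Step 2 — compute geometric multiplicities via the rank-nullity identity g(λ) = n − rank(A − λI):
  rank(A − (-2)·I) = 1, so dim ker(A − (-2)·I) = n − 1 = 2

Summary:
  λ = -2: algebraic multiplicity = 3, geometric multiplicity = 2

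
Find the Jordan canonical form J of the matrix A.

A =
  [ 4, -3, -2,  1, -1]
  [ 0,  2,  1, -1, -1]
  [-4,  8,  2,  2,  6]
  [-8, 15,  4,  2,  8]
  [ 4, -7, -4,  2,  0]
J_3(2) ⊕ J_2(2)

The characteristic polynomial is
  det(x·I − A) = x^5 - 10*x^4 + 40*x^3 - 80*x^2 + 80*x - 32 = (x - 2)^5

Eigenvalues and multiplicities (the geometric multiplicity of λ is n − rank(A − λI), which equals the number of Jordan blocks for λ):
  λ = 2: algebraic multiplicity = 5, geometric multiplicity = 2

Determining the block sizes for each eigenvalue:
  λ = 2: with am = 5 and gm = 2, the partition is not yet determined (e.g. several partitions of 5 into 2 parts exist). Let N = A − (2)·I. Computing rank(N^1) = 3, rank(N^2) = 1, rank(N^3) = 0; the number of blocks of size ≥ j is rank(N^{j−1}) − rank(N^j), giving [2, 2, 1]. So we have 1 block(s) of size 3, 1 block(s) of size 2 → block sizes [3, 2]

Assembling the blocks gives a Jordan form
J =
  [2, 1, 0, 0, 0]
  [0, 2, 1, 0, 0]
  [0, 0, 2, 0, 0]
  [0, 0, 0, 2, 1]
  [0, 0, 0, 0, 2]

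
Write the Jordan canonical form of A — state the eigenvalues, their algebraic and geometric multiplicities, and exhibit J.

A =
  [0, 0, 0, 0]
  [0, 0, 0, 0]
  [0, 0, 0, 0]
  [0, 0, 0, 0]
J_1(0) ⊕ J_1(0) ⊕ J_1(0) ⊕ J_1(0)

The characteristic polynomial is
  det(x·I − A) = x^4

Eigenvalues and multiplicities (the geometric multiplicity of λ is n − rank(A − λI), which equals the number of Jordan blocks for λ):
  λ = 0: algebraic multiplicity = 4, geometric multiplicity = 4

Determining the block sizes for each eigenvalue:
  λ = 0: gm = am = 4, so every block has size 1 → block sizes [1, 1, 1, 1]

Assembling the blocks gives a Jordan form
J =
  [0, 0, 0, 0]
  [0, 0, 0, 0]
  [0, 0, 0, 0]
  [0, 0, 0, 0]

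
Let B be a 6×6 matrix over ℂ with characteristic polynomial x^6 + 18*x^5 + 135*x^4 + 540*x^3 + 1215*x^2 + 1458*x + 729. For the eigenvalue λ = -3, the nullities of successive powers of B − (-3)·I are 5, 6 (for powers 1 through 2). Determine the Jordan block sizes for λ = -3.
Block sizes for λ = -3: [2, 1, 1, 1, 1]

From the dimensions of kernels of powers, the number of Jordan blocks of size at least j is d_j − d_{j−1} where d_j = dim ker(N^j) (with d_0 = 0). Computing the differences gives [5, 1].
The number of blocks of size exactly k is (#blocks of size ≥ k) − (#blocks of size ≥ k + 1), so the partition is: 4 block(s) of size 1, 1 block(s) of size 2.
In nonincreasing order the block sizes are [2, 1, 1, 1, 1].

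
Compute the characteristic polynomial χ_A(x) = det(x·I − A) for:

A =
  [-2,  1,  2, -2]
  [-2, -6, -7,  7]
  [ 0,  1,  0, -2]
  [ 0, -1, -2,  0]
x^4 + 8*x^3 + 24*x^2 + 32*x + 16

Expanding det(x·I − A) (e.g. by cofactor expansion or by noting that A is similar to its Jordan form J, which has the same characteristic polynomial as A) gives
  χ_A(x) = x^4 + 8*x^3 + 24*x^2 + 32*x + 16
which factors as (x + 2)^4. The eigenvalues (with algebraic multiplicities) are λ = -2 with multiplicity 4.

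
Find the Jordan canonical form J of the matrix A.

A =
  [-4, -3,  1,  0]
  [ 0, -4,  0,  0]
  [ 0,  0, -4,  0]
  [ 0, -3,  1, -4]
J_2(-4) ⊕ J_1(-4) ⊕ J_1(-4)

The characteristic polynomial is
  det(x·I − A) = x^4 + 16*x^3 + 96*x^2 + 256*x + 256 = (x + 4)^4

Eigenvalues and multiplicities (the geometric multiplicity of λ is n − rank(A − λI), which equals the number of Jordan blocks for λ):
  λ = -4: algebraic multiplicity = 4, geometric multiplicity = 3

Determining the block sizes for each eigenvalue:
  λ = -4: 3 blocks summing to 4 forces exactly one block of size 2 and the rest size 1 → block sizes [2, 1, 1]

Assembling the blocks gives a Jordan form
J =
  [-4,  1,  0,  0]
  [ 0, -4,  0,  0]
  [ 0,  0, -4,  0]
  [ 0,  0,  0, -4]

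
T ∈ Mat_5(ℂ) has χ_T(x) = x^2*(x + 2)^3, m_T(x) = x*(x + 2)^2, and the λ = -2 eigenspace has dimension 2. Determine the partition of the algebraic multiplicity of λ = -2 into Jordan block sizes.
Block sizes for λ = -2: [2, 1]

Step 1 — from the characteristic polynomial, algebraic multiplicity of λ = -2 is 3. From dim ker(T − (-2)·I) = 2, there are exactly 2 Jordan blocks for λ = -2.
Step 2 — from the minimal polynomial, the factor (x + 2)^2 tells us the largest block for λ = -2 has size 2.
Step 3 — with total size 3, 2 blocks, and largest block 2, the block sizes (in nonincreasing order) are [2, 1].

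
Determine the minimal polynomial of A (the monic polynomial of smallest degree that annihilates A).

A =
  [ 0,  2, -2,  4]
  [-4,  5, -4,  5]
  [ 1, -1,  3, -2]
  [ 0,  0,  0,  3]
x^4 - 11*x^3 + 45*x^2 - 81*x + 54

The characteristic polynomial is χ_A(x) = (x - 3)^3*(x - 2), so the eigenvalues are known. The minimal polynomial is
  m_A(x) = Π_λ (x − λ)^{k_λ}
where k_λ is the size of the *largest* Jordan block for λ (equivalently, the smallest k with (A − λI)^k v = 0 for every generalised eigenvector v of λ).

  λ = 2: largest Jordan block has size 1, contributing (x − 2)
  λ = 3: largest Jordan block has size 3, contributing (x − 3)^3

So m_A(x) = (x - 3)^3*(x - 2) = x^4 - 11*x^3 + 45*x^2 - 81*x + 54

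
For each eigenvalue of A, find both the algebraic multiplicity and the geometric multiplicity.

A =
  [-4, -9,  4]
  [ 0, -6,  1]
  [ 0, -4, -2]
λ = -4: alg = 3, geom = 1

Step 1 — factor the characteristic polynomial to read off the algebraic multiplicities:
  χ_A(x) = (x + 4)^3

Step 2 — compute geometric multiplicities via the rank-nullity identity g(λ) = n − rank(A − λI):
  rank(A − (-4)·I) = 2, so dim ker(A − (-4)·I) = n − 2 = 1

Summary:
  λ = -4: algebraic multiplicity = 3, geometric multiplicity = 1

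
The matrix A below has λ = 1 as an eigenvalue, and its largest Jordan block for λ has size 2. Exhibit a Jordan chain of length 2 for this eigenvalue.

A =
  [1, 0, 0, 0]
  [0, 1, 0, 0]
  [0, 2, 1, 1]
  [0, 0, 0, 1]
A Jordan chain for λ = 1 of length 2:
v_1 = (0, 0, 2, 0)ᵀ
v_2 = (0, 1, 0, 0)ᵀ

Let N = A − (1)·I. We want v_2 with N^2 v_2 = 0 but N^1 v_2 ≠ 0; then v_{j-1} := N · v_j for j = 2, …, 2.

Pick v_2 = (0, 1, 0, 0)ᵀ.
Then v_1 = N · v_2 = (0, 0, 2, 0)ᵀ.

Sanity check: (A − (1)·I) v_1 = (0, 0, 0, 0)ᵀ = 0. ✓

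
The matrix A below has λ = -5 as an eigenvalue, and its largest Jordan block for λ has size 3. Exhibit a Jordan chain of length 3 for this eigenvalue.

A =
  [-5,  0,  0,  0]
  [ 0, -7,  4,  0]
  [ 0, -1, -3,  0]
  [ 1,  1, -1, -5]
A Jordan chain for λ = -5 of length 3:
v_1 = (0, 0, 0, -1)ᵀ
v_2 = (0, -2, -1, 1)ᵀ
v_3 = (0, 1, 0, 0)ᵀ

Let N = A − (-5)·I. We want v_3 with N^3 v_3 = 0 but N^2 v_3 ≠ 0; then v_{j-1} := N · v_j for j = 3, …, 2.

Pick v_3 = (0, 1, 0, 0)ᵀ.
Then v_2 = N · v_3 = (0, -2, -1, 1)ᵀ.
Then v_1 = N · v_2 = (0, 0, 0, -1)ᵀ.

Sanity check: (A − (-5)·I) v_1 = (0, 0, 0, 0)ᵀ = 0. ✓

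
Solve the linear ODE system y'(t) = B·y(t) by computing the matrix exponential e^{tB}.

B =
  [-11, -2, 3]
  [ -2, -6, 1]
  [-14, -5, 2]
e^{tB} =
  [-t^2*exp(-5*t) - 6*t*exp(-5*t) + exp(-5*t), -t^2*exp(-5*t)/2 - 2*t*exp(-5*t), t^2*exp(-5*t)/2 + 3*t*exp(-5*t)]
  [-2*t*exp(-5*t), -t*exp(-5*t) + exp(-5*t), t*exp(-5*t)]
  [-2*t^2*exp(-5*t) - 14*t*exp(-5*t), -t^2*exp(-5*t) - 5*t*exp(-5*t), t^2*exp(-5*t) + 7*t*exp(-5*t) + exp(-5*t)]

Strategy: write B = P · J · P⁻¹ where J is a Jordan canonical form, so e^{tB} = P · e^{tJ} · P⁻¹, and e^{tJ} can be computed block-by-block.

B has Jordan form
J =
  [-5,  1,  0]
  [ 0, -5,  1]
  [ 0,  0, -5]
(up to reordering of blocks).

Per-block formulas:
  For a 3×3 Jordan block J_3(-5): exp(t · J_3(-5)) = e^(-5t)·(I + t·N + (t^2/2)·N^2), where N is the 3×3 nilpotent shift.

After assembling e^{tJ} and conjugating by P, we get:

e^{tB} =
  [-t^2*exp(-5*t) - 6*t*exp(-5*t) + exp(-5*t), -t^2*exp(-5*t)/2 - 2*t*exp(-5*t), t^2*exp(-5*t)/2 + 3*t*exp(-5*t)]
  [-2*t*exp(-5*t), -t*exp(-5*t) + exp(-5*t), t*exp(-5*t)]
  [-2*t^2*exp(-5*t) - 14*t*exp(-5*t), -t^2*exp(-5*t) - 5*t*exp(-5*t), t^2*exp(-5*t) + 7*t*exp(-5*t) + exp(-5*t)]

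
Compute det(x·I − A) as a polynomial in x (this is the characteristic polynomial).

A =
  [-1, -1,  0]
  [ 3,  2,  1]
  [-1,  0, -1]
x^3

Expanding det(x·I − A) (e.g. by cofactor expansion or by noting that A is similar to its Jordan form J, which has the same characteristic polynomial as A) gives
  χ_A(x) = x^3
which factors as x^3. The eigenvalues (with algebraic multiplicities) are λ = 0 with multiplicity 3.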